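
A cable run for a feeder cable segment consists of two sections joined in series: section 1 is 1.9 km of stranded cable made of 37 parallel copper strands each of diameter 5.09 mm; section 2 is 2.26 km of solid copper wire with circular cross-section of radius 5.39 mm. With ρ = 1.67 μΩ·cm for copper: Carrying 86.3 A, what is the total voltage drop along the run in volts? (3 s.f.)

ρ = 1.67 μΩ·cm = 1.67×10^-8 Ω·m
Section 1: A_strand = π(2.5450e-03)² = 2.035e-05 m²; R₁ = ρL/(N·A_s) = (1.67×10^-8)(1900)/(37×2.035e-05) = 0.04214 Ω
Section 2: A = πr² = π(5.3900e-03 m)² = 9.127e-05 m²
R₂ = (1.67×10^-8)(2260)/(9.127e-05) = 0.4135 Ω
R = R₁ + R₂ = 0.4557 Ω
V = IR = 86.3 × 0.4557 = 39.3 V

39.3 V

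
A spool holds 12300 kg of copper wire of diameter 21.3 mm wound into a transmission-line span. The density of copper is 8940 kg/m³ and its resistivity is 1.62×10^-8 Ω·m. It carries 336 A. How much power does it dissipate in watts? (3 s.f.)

19800 W

A = π(d/2)² = π(1.0650e-02 m)² = 3.5633e-04 m²
L = m/(density·A) = 12300/(8940×3.5633e-04) = 3861 m
R = ρL/A = (1.62×10^-8)(3861)/(3.5633e-04) = 0.1755 Ω
P = I²R = (336)² × 0.1755 = 19800 W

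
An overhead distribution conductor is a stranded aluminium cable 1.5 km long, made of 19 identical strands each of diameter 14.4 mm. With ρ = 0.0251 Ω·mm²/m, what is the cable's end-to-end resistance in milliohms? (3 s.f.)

ρ = 0.0251 Ω·mm²/m = 2.51×10^-8 Ω·m
A_strand = π(7.2000e-03 m)² = 1.629e-04 m²
R_strand = ρL/A = (2.51×10^-8)(1500)/(1.629e-04) = 0.2312 Ω
R_total = R_strand/N = 0.2312/19 = 12.2 mΩ

12.2 mΩ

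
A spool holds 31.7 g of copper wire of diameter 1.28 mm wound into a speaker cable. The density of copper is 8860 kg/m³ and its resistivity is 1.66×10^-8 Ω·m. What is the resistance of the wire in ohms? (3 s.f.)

A = π(d/2)² = π(6.4000e-04 m)² = 1.2868e-06 m²
L = m/(density·A) = 0.0317/(8860×1.2868e-06) = 2.78 m
R = ρL/A = (1.66×10^-8)(2.78)/(1.2868e-06) = 0.0359 Ω

0.0359 Ω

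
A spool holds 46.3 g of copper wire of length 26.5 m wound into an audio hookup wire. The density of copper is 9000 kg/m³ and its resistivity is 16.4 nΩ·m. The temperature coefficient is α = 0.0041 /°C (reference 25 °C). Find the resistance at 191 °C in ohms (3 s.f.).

3.76 Ω

ρ = 16.4 nΩ·m = 1.64×10^-8 Ω·m
A = m/(density·L) = 0.0463/(9000×26.5) = 1.9413e-07 m²
R = ρL/A = (1.64×10^-8)(26.5)/(1.9413e-07) = 2.239 Ω
R(191 °C) = 2.239 × (1 + 0.0041×166) = 3.76 Ω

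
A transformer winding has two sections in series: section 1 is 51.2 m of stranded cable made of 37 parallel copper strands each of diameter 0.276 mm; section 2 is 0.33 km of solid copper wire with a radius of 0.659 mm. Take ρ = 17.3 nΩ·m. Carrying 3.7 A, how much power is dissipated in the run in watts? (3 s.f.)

ρ = 17.3 nΩ·m = 1.73×10^-8 Ω·m
Section 1: A_strand = π(1.3800e-04)² = 5.983e-08 m²; R₁ = ρL/(N·A_s) = (1.73×10^-8)(51.2)/(37×5.983e-08) = 0.4001 Ω
Section 2: A = πr² = π(6.5900e-04 m)² = 1.364e-06 m²
R₂ = (1.73×10^-8)(330)/(1.364e-06) = 4.184 Ω
R = R₁ + R₂ = 4.585 Ω
P = I²R = (3.7)² × 4.585 = 62.8 W

62.8 W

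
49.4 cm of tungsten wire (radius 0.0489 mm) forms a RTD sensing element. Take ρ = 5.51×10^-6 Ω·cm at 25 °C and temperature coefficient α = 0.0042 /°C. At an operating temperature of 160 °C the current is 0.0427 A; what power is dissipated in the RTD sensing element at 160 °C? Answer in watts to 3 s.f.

0.0104 W

ρ = 5.51×10^-6 Ω·cm = 5.51×10^-8 Ω·m
A = πr² = π(4.8900e-05 m)² = 7.512e-09 m²
R₍25₎ = ρL/A = (5.51×10^-8)(0.494)/(7.512e-09) = 3.623 Ω
R₍160₎ = R₍25₎(1 + αΔT) = 3.623 × (1 + 0.0042×135) = 5.678 Ω
P = I²R = (0.0427)² × 5.678 = 0.0104 W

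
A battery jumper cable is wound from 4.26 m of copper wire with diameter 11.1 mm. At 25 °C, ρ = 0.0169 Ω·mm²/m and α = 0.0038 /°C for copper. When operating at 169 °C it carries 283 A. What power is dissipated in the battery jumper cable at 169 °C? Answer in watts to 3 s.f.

ρ = 0.0169 Ω·mm²/m = 1.69×10^-8 Ω·m
A = π(d/2)² = π(5.5500e-03 m)² = 9.677e-05 m²
R₍25₎ = ρL/A = (1.69×10^-8)(4.26)/(9.677e-05) = 7.440×10^-4 Ω
R₍169₎ = R₍25₎(1 + αΔT) = 7.440×10^-4 × (1 + 0.0038×144) = 0.001151 Ω
P = I²R = (283)² × 0.001151 = 92.2 W

92.2 W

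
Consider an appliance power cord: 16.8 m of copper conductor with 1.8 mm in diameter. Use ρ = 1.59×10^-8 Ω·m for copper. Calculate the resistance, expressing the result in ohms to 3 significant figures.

0.105 Ω

A = π(d/2)² = π(9.0000e-04 m)² = 2.545e-06 m²
R = ρL/A = (1.59×10^-8)(16.8 m)/(2.545e-06 m²) = 0.105 Ω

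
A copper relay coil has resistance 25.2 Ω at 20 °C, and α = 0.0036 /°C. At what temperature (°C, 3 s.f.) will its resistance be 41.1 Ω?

R = R₀(1 + α(T − T₀)) ⇒ T = T₀ + (R/R₀ − 1)/α
T = 20 + (41.1/25.2 − 1)/0.0036 = 20 + (0.631)/0.0036 = 195 °C

195 °C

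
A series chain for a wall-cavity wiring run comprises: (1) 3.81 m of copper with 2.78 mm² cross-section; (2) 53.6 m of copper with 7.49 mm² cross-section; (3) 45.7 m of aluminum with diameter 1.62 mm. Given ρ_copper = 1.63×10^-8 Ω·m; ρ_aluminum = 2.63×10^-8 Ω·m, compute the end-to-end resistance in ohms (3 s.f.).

Seg 1: A = 2.78 mm² = 2.780e-06 m²
R_1 = (1.63×10^-8)(3.81)/(2.780e-06) = 0.02234 Ω
Seg 2: A = 7.49 mm² = 7.490e-06 m²
R_2 = (1.63×10^-8)(53.6)/(7.490e-06) = 0.1166 Ω
Seg 3: A = π(d/2)² = π(8.1000e-04 m)² = 2.061e-06 m²
R_3 = (2.63×10^-8)(45.7)/(2.061e-06) = 0.5831 Ω
R_total = R_1 + R_2 + R_3 = 0.722 Ω

0.722 Ω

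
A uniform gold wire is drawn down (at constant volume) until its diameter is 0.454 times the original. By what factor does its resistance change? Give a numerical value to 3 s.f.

23.5

Volume constant ⇒ L' = L/r² with r = 0.454. R' = ρL'/A' = ρ(L/r²)/(πr²d₀²/4) = R/r⁴.
Factor = 23.5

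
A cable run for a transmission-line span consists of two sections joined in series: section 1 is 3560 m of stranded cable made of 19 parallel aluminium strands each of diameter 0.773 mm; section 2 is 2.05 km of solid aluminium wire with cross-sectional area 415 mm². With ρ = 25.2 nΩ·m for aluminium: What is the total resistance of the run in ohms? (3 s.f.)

ρ = 25.2 nΩ·m = 2.52×10^-8 Ω·m
Section 1: A_strand = π(3.8650e-04)² = 4.693e-07 m²; R₁ = ρL/(N·A_s) = (2.52×10^-8)(3560)/(19×4.693e-07) = 10.06 Ω
Section 2: A = 415 mm² = 4.150e-04 m²
R₂ = (2.52×10^-8)(2050)/(4.150e-04) = 0.1245 Ω
R = R₁ + R₂ = 10.2 Ω

10.2 Ω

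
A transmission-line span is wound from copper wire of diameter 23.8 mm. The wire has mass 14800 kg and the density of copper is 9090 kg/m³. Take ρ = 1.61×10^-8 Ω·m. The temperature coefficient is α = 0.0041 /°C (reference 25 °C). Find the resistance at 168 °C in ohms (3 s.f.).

0.210 Ω

A = π(d/2)² = π(1.1900e-02 m)² = 4.4488e-04 m²
L = m/(density·A) = 14800/(9090×4.4488e-04) = 3660 m
R = ρL/A = (1.61×10^-8)(3660)/(4.4488e-04) = 0.1324 Ω
R(168 °C) = 0.1324 × (1 + 0.0041×143) = 0.210 Ω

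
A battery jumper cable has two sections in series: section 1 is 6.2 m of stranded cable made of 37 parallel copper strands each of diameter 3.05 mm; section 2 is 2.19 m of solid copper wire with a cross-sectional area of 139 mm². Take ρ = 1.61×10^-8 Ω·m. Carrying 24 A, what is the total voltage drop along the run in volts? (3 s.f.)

0.0150 V

Section 1: A_strand = π(1.5250e-03)² = 7.306e-06 m²; R₁ = ρL/(N·A_s) = (1.61×10^-8)(6.2)/(37×7.306e-06) = 3.693×10^-4 Ω
Section 2: A = 139 mm² = 1.390e-04 m²
R₂ = (1.61×10^-8)(2.19)/(1.390e-04) = 2.537×10^-4 Ω
R = R₁ + R₂ = 6.229×10^-4 Ω
V = IR = 24 × 6.229×10^-4 = 0.0150 V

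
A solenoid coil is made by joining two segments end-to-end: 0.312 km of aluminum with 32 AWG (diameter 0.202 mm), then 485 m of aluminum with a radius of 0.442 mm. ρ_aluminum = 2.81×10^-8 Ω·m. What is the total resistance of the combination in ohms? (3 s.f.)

296 Ω

Segment 1: A = π(0.202/2 mm)² = π(1.0100e-04 m)² = 3.205e-08 m²
R₁ = ρL/A = (2.81×10^-8)(312)/(3.205e-08) = 273.6 Ω
Segment 2: A = πr² = π(4.4200e-04 m)² = 6.138e-07 m²
R₂ = (2.81×10^-8)(485)/(6.138e-07) = 22.21 Ω
R = R₁ + R₂ = 296 Ω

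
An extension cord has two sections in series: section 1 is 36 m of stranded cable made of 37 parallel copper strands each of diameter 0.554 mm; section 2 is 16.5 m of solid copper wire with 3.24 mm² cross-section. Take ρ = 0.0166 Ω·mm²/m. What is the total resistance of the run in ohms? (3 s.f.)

ρ = 0.0166 Ω·mm²/m = 1.66×10^-8 Ω·m
Section 1: A_strand = π(2.7700e-04)² = 2.411e-07 m²; R₁ = ρL/(N·A_s) = (1.66×10^-8)(36)/(37×2.411e-07) = 0.067 Ω
Section 2: A = 3.24 mm² = 3.240e-06 m²
R₂ = (1.66×10^-8)(16.5)/(3.240e-06) = 0.08454 Ω
R = R₁ + R₂ = 0.152 Ω

0.152 Ω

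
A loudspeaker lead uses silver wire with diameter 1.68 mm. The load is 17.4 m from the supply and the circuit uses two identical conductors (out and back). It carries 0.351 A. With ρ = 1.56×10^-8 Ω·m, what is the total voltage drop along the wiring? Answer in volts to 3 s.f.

A = π(d/2)² = π(8.4000e-04 m)² = 2.217e-06 m²
Total conductor length (both ways) L = 2 × 17.4 = 34.8 m
R = ρL/A = (1.56×10^-8)(34.8)/(2.217e-06) = 0.2449 Ω
V = IR = 0.351 × 0.2449 = 0.0860 V

0.0860 V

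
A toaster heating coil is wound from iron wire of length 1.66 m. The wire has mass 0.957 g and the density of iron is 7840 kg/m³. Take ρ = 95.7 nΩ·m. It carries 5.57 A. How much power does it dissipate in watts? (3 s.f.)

67.0 W

ρ = 95.7 nΩ·m = 9.57×10^-8 Ω·m
A = m/(density·L) = 9.570×10^-4/(7840×1.66) = 7.3534e-08 m²
R = ρL/A = (9.57×10^-8)(1.66)/(7.3534e-08) = 2.16 Ω
P = I²R = (5.57)² × 2.16 = 67.0 W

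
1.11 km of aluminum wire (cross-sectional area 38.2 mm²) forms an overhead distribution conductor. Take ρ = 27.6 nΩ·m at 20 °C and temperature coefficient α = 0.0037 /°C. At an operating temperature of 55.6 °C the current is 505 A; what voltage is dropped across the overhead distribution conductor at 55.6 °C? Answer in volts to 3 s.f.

458 V

ρ = 27.6 nΩ·m = 2.76×10^-8 Ω·m
A = 38.2 mm² = 3.820e-05 m²
R₍20₎ = ρL/A = (2.76×10^-8)(1110)/(3.820e-05) = 0.802 Ω
R₍55.6₎ = R₍20₎(1 + αΔT) = 0.802 × (1 + 0.0037×35.6) = 0.9076 Ω
V = IR = 505 × 0.9076 = 458 V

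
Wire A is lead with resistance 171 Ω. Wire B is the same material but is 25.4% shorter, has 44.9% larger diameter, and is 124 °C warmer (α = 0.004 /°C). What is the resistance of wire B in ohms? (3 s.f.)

R ∝ ρL/d² with ρ ∝ (1+αΔT), so R_B/R_A = (1 − 25.4/100) × (1 + 44.9/100)⁻² × (1 + 0.004×124)
= 0.746 × 0.4763 × 1.496 = 0.5315
R_B = 0.5315 × 171 = 90.9 Ω

90.9 Ω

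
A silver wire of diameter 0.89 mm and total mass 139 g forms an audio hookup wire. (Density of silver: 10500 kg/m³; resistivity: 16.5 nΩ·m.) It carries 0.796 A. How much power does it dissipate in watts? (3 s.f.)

ρ = 16.5 nΩ·m = 1.65×10^-8 Ω·m
A = π(d/2)² = π(4.4500e-04 m)² = 6.2211e-07 m²
L = m/(density·A) = 0.139/(10500×6.2211e-07) = 21.28 m
R = ρL/A = (1.65×10^-8)(21.28)/(6.2211e-07) = 0.5644 Ω
P = I²R = (0.796)² × 0.5644 = 0.358 W

0.358 W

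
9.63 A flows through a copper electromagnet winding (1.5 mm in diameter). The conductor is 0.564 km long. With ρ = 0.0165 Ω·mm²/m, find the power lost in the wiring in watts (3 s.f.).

488 W

ρ = 0.0165 Ω·mm²/m = 1.65×10^-8 Ω·m
A = π(d/2)² = π(7.5000e-04 m)² = 1.767e-06 m²
R = ρL/A = (1.65×10^-8)(564)/(1.767e-06) = 5.266 Ω
P = I²R = (9.63)² × 5.266 = 488 W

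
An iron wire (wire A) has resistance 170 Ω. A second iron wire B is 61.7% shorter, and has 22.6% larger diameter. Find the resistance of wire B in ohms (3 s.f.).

R ∝ L/d², so R_B/R_A = (1 − 61.7/100) × (1 + 22.6/100)⁻²
= 0.383 × 0.6653 = 0.2548
R_B = 0.2548 × 170 = 43.3 Ω

43.3 Ω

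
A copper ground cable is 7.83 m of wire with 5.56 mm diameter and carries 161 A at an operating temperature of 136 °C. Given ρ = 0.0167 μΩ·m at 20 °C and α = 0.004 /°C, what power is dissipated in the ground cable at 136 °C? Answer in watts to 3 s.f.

204 W

ρ = 0.0167 μΩ·m = 1.67×10^-8 Ω·m
A = π(d/2)² = π(2.7800e-03 m)² = 2.428e-05 m²
R₍20₎ = ρL/A = (1.67×10^-8)(7.83)/(2.428e-05) = 0.005386 Ω
R₍136₎ = R₍20₎(1 + αΔT) = 0.005386 × (1 + 0.004×116) = 0.007885 Ω
P = I²R = (161)² × 0.007885 = 204 W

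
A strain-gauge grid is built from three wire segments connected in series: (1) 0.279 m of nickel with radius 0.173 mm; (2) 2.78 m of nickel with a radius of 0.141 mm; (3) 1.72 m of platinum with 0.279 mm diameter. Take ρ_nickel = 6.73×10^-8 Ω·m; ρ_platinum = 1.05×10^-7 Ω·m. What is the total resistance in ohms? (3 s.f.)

6.15 Ω

Seg 1: A = πr² = π(1.7300e-04 m)² = 9.402e-08 m²
R_1 = (6.73×10^-8)(0.279)/(9.402e-08) = 0.1997 Ω
Seg 2: A = πr² = π(1.4100e-04 m)² = 6.246e-08 m²
R_2 = (6.73×10^-8)(2.78)/(6.246e-08) = 2.996 Ω
Seg 3: A = π(d/2)² = π(1.3950e-04 m)² = 6.114e-08 m²
R_3 = (1.05×10^-7)(1.72)/(6.114e-08) = 2.954 Ω
R_total = R_1 + R_2 + R_3 = 6.15 Ω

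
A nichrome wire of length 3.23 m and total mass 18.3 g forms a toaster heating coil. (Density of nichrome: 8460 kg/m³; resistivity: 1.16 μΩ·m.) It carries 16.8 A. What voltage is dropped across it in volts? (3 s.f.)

ρ = 1.16 μΩ·m = 1.16×10^-6 Ω·m
A = m/(density·L) = 0.0183/(8460×3.23) = 6.6970e-07 m²
R = ρL/A = (1.16×10^-6)(3.23)/(6.6970e-07) = 5.595 Ω
V = IR = 16.8 × 5.595 = 94.0 V

94.0 V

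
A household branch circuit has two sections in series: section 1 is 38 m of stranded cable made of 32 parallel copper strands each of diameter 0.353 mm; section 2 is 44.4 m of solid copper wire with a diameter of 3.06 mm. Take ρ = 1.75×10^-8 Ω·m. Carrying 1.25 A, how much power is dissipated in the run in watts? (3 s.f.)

Section 1: A_strand = π(1.7650e-04)² = 9.787e-08 m²; R₁ = ρL/(N·A_s) = (1.75×10^-8)(38)/(32×9.787e-08) = 0.2123 Ω
Section 2: A = π(d/2)² = π(1.5300e-03 m)² = 7.354e-06 m²
R₂ = (1.75×10^-8)(44.4)/(7.354e-06) = 0.1057 Ω
R = R₁ + R₂ = 0.318 Ω
P = I²R = (1.25)² × 0.318 = 0.497 W

0.497 W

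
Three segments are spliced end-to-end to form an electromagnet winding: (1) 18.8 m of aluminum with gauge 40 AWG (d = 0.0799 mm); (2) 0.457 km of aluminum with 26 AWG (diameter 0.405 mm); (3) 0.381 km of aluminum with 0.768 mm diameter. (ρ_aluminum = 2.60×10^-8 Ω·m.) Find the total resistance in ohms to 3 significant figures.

Seg 1: A = π(0.0799/2 mm)² = π(3.9950e-05 m)² = 5.014e-09 m²
R_1 = (2.60×10^-8)(18.8)/(5.014e-09) = 97.49 Ω
Seg 2: A = π(0.405/2 mm)² = π(2.0250e-04 m)² = 1.288e-07 m²
R_2 = (2.60×10^-8)(457)/(1.288e-07) = 92.23 Ω
Seg 3: A = π(d/2)² = π(3.8400e-04 m)² = 4.632e-07 m²
R_3 = (2.60×10^-8)(381)/(4.632e-07) = 21.38 Ω
R_total = R_1 + R_2 + R_3 = 211 Ω

211 Ω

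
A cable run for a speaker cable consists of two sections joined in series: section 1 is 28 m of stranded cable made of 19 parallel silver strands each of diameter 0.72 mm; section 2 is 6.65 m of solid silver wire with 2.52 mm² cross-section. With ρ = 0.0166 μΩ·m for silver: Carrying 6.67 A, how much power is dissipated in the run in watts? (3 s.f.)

ρ = 0.0166 μΩ·m = 1.66×10^-8 Ω·m
Section 1: A_strand = π(3.6000e-04)² = 4.072e-07 m²; R₁ = ρL/(N·A_s) = (1.66×10^-8)(28)/(19×4.072e-07) = 0.06008 Ω
Section 2: A = 2.52 mm² = 2.520e-06 m²
R₂ = (1.66×10^-8)(6.65)/(2.520e-06) = 0.04381 Ω
R = R₁ + R₂ = 0.1039 Ω
P = I²R = (6.67)² × 0.1039 = 4.62 W

4.62 W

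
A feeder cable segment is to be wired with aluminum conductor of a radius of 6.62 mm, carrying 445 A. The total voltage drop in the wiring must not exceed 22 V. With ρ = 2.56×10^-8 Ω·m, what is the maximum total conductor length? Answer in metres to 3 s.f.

A = πr² = π(6.6200e-03 m)² = 1.377e-04 m²
L_max = V_max·A/(1·ρI) = (22)(1.377e-04)/(2.56×10^-8×445) = 266 m

266 m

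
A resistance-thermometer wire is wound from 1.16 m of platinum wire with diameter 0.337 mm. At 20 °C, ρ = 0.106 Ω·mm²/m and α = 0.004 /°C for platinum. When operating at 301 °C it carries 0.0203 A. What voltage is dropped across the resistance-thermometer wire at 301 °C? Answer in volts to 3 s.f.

0.0594 V

ρ = 0.106 Ω·mm²/m = 1.06×10^-7 Ω·m
A = π(d/2)² = π(1.6850e-04 m)² = 8.920e-08 m²
R₍20₎ = ρL/A = (1.06×10^-7)(1.16)/(8.920e-08) = 1.379 Ω
R₍301₎ = R₍20₎(1 + αΔT) = 1.379 × (1 + 0.004×281) = 2.928 Ω
V = IR = 0.0203 × 2.928 = 0.0594 V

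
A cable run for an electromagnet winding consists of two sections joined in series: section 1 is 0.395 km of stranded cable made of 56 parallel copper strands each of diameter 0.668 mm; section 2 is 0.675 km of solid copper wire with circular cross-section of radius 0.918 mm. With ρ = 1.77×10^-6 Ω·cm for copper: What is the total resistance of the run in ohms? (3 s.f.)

4.87 Ω

ρ = 1.77×10^-6 Ω·cm = 1.77×10^-8 Ω·m
Section 1: A_strand = π(3.3400e-04)² = 3.505e-07 m²; R₁ = ρL/(N·A_s) = (1.77×10^-8)(395)/(56×3.505e-07) = 0.3562 Ω
Section 2: A = πr² = π(9.1800e-04 m)² = 2.647e-06 m²
R₂ = (1.77×10^-8)(675)/(2.647e-06) = 4.513 Ω
R = R₁ + R₂ = 4.87 Ω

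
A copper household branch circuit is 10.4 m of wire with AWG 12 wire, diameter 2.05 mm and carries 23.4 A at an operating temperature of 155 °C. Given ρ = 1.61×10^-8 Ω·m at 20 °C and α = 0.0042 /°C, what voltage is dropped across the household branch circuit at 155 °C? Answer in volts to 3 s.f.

1.86 V

A = π(2.05/2 mm)² = π(1.0250e-03 m)² = 3.301e-06 m²
R₍20₎ = ρL/A = (1.61×10^-8)(10.4)/(3.301e-06) = 0.05073 Ω
R₍155₎ = R₍20₎(1 + αΔT) = 0.05073 × (1 + 0.0042×135) = 0.07949 Ω
V = IR = 23.4 × 0.07949 = 1.86 V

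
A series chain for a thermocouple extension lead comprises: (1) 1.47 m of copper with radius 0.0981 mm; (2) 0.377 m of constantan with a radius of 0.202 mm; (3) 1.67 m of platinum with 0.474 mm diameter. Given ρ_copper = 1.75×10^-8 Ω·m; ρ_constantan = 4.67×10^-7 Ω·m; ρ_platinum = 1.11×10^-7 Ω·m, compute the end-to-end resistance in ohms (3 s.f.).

Seg 1: A = πr² = π(9.8100e-05 m)² = 3.023e-08 m²
R_1 = (1.75×10^-8)(1.47)/(3.023e-08) = 0.8509 Ω
Seg 2: A = πr² = π(2.0200e-04 m)² = 1.282e-07 m²
R_2 = (4.67×10^-7)(0.377)/(1.282e-07) = 1.373 Ω
Seg 3: A = π(d/2)² = π(2.3700e-04 m)² = 1.765e-07 m²
R_3 = (1.11×10^-7)(1.67)/(1.765e-07) = 1.05 Ω
R_total = R_1 + R_2 + R_3 = 3.27 Ω

3.27 Ω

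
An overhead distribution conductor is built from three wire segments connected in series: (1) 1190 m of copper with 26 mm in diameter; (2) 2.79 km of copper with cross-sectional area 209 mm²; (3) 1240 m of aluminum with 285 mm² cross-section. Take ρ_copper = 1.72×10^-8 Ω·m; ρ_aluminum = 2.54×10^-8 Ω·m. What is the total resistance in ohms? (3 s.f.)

Seg 1: A = π(d/2)² = π(1.3000e-02 m)² = 5.309e-04 m²
R_1 = (1.72×10^-8)(1190)/(5.309e-04) = 0.03855 Ω
Seg 2: A = 209 mm² = 2.090e-04 m²
R_2 = (1.72×10^-8)(2790)/(2.090e-04) = 0.2296 Ω
Seg 3: A = 285 mm² = 2.850e-04 m²
R_3 = (2.54×10^-8)(1240)/(2.850e-04) = 0.1105 Ω
R_total = R_1 + R_2 + R_3 = 0.379 Ω

0.379 Ω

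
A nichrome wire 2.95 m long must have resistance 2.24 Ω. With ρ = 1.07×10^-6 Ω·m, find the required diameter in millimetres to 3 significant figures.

A = ρL/R = (1.07×10^-6)(2.95)/(2.24) = 1.409e-06 m²
d = 2√(A/π) = 1.339e-03 m = 1.34 mm

1.34 mm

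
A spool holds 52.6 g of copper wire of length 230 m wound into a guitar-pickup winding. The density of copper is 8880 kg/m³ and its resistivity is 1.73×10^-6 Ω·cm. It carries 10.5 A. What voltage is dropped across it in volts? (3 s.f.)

ρ = 1.73×10^-6 Ω·cm = 1.73×10^-8 Ω·m
A = m/(density·L) = 0.0526/(8880×230) = 2.5754e-08 m²
R = ρL/A = (1.73×10^-8)(230)/(2.5754e-08) = 154.5 Ω
V = IR = 10.5 × 154.5 = 1620 V

1620 V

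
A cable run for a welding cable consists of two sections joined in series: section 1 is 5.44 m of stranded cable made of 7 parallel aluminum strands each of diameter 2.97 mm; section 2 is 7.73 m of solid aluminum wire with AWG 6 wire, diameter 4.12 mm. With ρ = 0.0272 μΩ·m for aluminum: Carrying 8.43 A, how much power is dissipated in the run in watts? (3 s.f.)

ρ = 0.0272 μΩ·m = 2.72×10^-8 Ω·m
Section 1: A_strand = π(1.4850e-03)² = 6.928e-06 m²; R₁ = ρL/(N·A_s) = (2.72×10^-8)(5.44)/(7×6.928e-06) = 0.003051 Ω
Section 2: A = π(4.12/2 mm)² = π(2.0600e-03 m)² = 1.333e-05 m²
R₂ = (2.72×10^-8)(7.73)/(1.333e-05) = 0.01577 Ω
R = R₁ + R₂ = 0.01882 Ω
P = I²R = (8.43)² × 0.01882 = 1.34 W

1.34 W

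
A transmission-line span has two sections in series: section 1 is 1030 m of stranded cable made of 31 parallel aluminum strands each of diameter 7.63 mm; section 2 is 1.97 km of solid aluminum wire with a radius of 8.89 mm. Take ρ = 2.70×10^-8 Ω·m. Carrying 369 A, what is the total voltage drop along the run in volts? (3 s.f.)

86.3 V

Section 1: A_strand = π(3.8150e-03)² = 4.572e-05 m²; R₁ = ρL/(N·A_s) = (2.70×10^-8)(1030)/(31×4.572e-05) = 0.01962 Ω
Section 2: A = πr² = π(8.8900e-03 m)² = 2.483e-04 m²
R₂ = (2.70×10^-8)(1970)/(2.483e-04) = 0.2142 Ω
R = R₁ + R₂ = 0.2338 Ω
V = IR = 369 × 0.2338 = 86.3 V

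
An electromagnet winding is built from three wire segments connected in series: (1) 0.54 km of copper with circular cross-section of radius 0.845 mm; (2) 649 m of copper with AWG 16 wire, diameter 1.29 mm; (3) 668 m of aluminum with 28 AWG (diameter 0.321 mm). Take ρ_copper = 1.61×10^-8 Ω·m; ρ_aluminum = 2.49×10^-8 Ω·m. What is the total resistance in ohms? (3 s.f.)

Seg 1: A = πr² = π(8.4500e-04 m)² = 2.243e-06 m²
R_1 = (1.61×10^-8)(540)/(2.243e-06) = 3.876 Ω
Seg 2: A = π(1.29/2 mm)² = π(6.4500e-04 m)² = 1.307e-06 m²
R_2 = (1.61×10^-8)(649)/(1.307e-06) = 7.995 Ω
Seg 3: A = π(0.321/2 mm)² = π(1.6050e-04 m)² = 8.093e-08 m²
R_3 = (2.49×10^-8)(668)/(8.093e-08) = 205.5 Ω
R_total = R_1 + R_2 + R_3 = 217 Ω

217 Ω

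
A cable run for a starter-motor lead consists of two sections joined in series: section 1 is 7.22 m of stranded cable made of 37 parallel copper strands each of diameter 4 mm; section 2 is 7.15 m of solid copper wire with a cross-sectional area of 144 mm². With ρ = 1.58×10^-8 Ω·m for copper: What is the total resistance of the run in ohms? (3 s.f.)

0.00103 Ω

Section 1: A_strand = π(2.0000e-03)² = 1.257e-05 m²; R₁ = ρL/(N·A_s) = (1.58×10^-8)(7.22)/(37×1.257e-05) = 2.453×10^-4 Ω
Section 2: A = 144 mm² = 1.440e-04 m²
R₂ = (1.58×10^-8)(7.15)/(1.440e-04) = 7.845×10^-4 Ω
R = R₁ + R₂ = 0.00103 Ω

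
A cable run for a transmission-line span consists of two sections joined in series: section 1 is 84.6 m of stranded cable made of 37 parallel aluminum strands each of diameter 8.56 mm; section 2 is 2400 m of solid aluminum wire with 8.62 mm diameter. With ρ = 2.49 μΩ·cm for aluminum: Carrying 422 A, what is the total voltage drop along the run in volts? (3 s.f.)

433 V

ρ = 2.49 μΩ·cm = 2.49×10^-8 Ω·m
Section 1: A_strand = π(4.2800e-03)² = 5.755e-05 m²; R₁ = ρL/(N·A_s) = (2.49×10^-8)(84.6)/(37×5.755e-05) = 9.893×10^-4 Ω
Section 2: A = π(d/2)² = π(4.3100e-03 m)² = 5.836e-05 m²
R₂ = (2.49×10^-8)(2400)/(5.836e-05) = 1.024 Ω
R = R₁ + R₂ = 1.025 Ω
V = IR = 422 × 1.025 = 433 V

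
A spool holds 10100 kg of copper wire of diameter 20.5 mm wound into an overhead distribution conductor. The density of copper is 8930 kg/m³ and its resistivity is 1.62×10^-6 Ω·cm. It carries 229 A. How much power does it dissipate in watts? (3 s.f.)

ρ = 1.62×10^-6 Ω·cm = 1.62×10^-8 Ω·m
A = π(d/2)² = π(1.0250e-02 m)² = 3.3006e-04 m²
L = m/(density·A) = 10100/(8930×3.3006e-04) = 3427 m
R = ρL/A = (1.62×10^-8)(3427)/(3.3006e-04) = 0.1682 Ω
P = I²R = (229)² × 0.1682 = 8820 W

8820 W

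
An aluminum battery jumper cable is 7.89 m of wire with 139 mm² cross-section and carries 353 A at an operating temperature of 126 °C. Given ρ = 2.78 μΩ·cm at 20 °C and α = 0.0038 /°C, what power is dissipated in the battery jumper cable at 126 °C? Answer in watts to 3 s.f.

276 W

ρ = 2.78 μΩ·cm = 2.78×10^-8 Ω·m
A = 139 mm² = 1.390e-04 m²
R₍20₎ = ρL/A = (2.78×10^-8)(7.89)/(1.390e-04) = 0.001578 Ω
R₍126₎ = R₍20₎(1 + αΔT) = 0.001578 × (1 + 0.0038×106) = 0.002214 Ω
P = I²R = (353)² × 0.002214 = 276 W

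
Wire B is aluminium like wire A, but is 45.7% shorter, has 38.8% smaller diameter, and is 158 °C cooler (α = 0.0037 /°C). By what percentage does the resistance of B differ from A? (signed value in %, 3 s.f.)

-39.8%

R ∝ ρL/d² with ρ ∝ (1+αΔT), so R_B/R_A = (1 − 45.7/100) × (1 − 38.8/100)⁻² × (1 − 0.0037×158)
= 0.543 × 2.67 × 0.4154 = 0.6022
(R_B − R_A)/R_A = 0.6022 − 1 = -39.8%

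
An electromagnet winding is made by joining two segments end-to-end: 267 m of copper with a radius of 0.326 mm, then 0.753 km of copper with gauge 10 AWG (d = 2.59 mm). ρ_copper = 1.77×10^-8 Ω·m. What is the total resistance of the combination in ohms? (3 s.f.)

Segment 1: A = πr² = π(3.2600e-04 m)² = 3.339e-07 m²
R₁ = ρL/A = (1.77×10^-8)(267)/(3.339e-07) = 14.15 Ω
Segment 2: A = π(2.59/2 mm)² = π(1.2950e-03 m)² = 5.269e-06 m²
R₂ = (1.77×10^-8)(753)/(5.269e-06) = 2.53 Ω
R = R₁ + R₂ = 16.7 Ω

16.7 Ω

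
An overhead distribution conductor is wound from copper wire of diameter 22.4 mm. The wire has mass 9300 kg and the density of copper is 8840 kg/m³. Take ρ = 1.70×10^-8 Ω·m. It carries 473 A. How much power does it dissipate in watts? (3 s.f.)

25800 W

A = π(d/2)² = π(1.1200e-02 m)² = 3.9408e-04 m²
L = m/(density·A) = 9300/(8840×3.9408e-04) = 2670 m
R = ρL/A = (1.70×10^-8)(2670)/(3.9408e-04) = 0.1152 Ω
P = I²R = (473)² × 0.1152 = 25800 W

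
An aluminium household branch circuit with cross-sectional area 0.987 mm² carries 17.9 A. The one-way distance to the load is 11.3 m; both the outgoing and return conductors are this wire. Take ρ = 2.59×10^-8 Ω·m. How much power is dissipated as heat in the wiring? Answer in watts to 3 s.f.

190 W

A = 0.987 mm² = 9.870e-07 m²
Total conductor length (both ways) L = 2 × 11.3 = 22.6 m
R = ρL/A = (2.59×10^-8)(22.6)/(9.870e-07) = 0.593 Ω
P = I²R = (17.9)² × 0.593 = 190 W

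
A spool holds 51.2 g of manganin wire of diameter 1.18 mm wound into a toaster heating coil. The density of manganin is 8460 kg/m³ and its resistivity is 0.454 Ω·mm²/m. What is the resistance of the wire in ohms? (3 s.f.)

2.30 Ω

ρ = 0.454 Ω·mm²/m = 4.54×10^-7 Ω·m
A = π(d/2)² = π(5.9000e-04 m)² = 1.0936e-06 m²
L = m/(density·A) = 0.0512/(8460×1.0936e-06) = 5.534 m
R = ρL/A = (4.54×10^-7)(5.534)/(1.0936e-06) = 2.30 Ω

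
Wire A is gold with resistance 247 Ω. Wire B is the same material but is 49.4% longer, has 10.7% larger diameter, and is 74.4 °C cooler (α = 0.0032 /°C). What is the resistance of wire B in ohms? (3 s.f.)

R ∝ ρL/d² with ρ ∝ (1+αΔT), so R_B/R_A = (1 + 49.4/100) × (1 + 10.7/100)⁻² × (1 − 0.0032×74.4)
= 1.494 × 0.816 × 0.7619 = 0.9289
R_B = 0.9289 × 247 = 229 Ω

229 Ω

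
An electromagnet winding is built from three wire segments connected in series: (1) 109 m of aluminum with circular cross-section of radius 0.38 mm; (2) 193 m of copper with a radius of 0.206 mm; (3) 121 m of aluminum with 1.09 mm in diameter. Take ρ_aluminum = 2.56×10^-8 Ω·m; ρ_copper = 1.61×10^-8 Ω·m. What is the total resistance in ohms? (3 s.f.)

Seg 1: A = πr² = π(3.8000e-04 m)² = 4.536e-07 m²
R_1 = (2.56×10^-8)(109)/(4.536e-07) = 6.151 Ω
Seg 2: A = πr² = π(2.0600e-04 m)² = 1.333e-07 m²
R_2 = (1.61×10^-8)(193)/(1.333e-07) = 23.31 Ω
Seg 3: A = π(d/2)² = π(5.4500e-04 m)² = 9.331e-07 m²
R_3 = (2.56×10^-8)(121)/(9.331e-07) = 3.32 Ω
R_total = R_1 + R_2 + R_3 = 32.8 Ω

32.8 Ω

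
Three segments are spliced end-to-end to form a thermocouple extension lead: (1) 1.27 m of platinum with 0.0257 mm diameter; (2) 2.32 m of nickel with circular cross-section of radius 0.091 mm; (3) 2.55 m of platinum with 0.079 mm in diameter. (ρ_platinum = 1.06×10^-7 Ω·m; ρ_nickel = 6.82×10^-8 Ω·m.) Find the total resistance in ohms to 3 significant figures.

Seg 1: A = π(d/2)² = π(1.2850e-05 m)² = 5.187e-10 m²
R_1 = (1.06×10^-7)(1.27)/(5.187e-10) = 259.5 Ω
Seg 2: A = πr² = π(9.1000e-05 m)² = 2.602e-08 m²
R_2 = (6.82×10^-8)(2.32)/(2.602e-08) = 6.082 Ω
Seg 3: A = π(d/2)² = π(3.9500e-05 m)² = 4.902e-09 m²
R_3 = (1.06×10^-7)(2.55)/(4.902e-09) = 55.14 Ω
R_total = R_1 + R_2 + R_3 = 321 Ω

321 Ω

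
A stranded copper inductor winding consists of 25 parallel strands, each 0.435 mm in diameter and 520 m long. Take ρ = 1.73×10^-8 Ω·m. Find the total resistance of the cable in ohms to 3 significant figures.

2.42 Ω

A_strand = π(2.1750e-04 m)² = 1.486e-07 m²
R_strand = ρL/A = (1.73×10^-8)(520)/(1.486e-07) = 60.53 Ω
R_total = R_strand/N = 60.53/25 = 2.42 Ω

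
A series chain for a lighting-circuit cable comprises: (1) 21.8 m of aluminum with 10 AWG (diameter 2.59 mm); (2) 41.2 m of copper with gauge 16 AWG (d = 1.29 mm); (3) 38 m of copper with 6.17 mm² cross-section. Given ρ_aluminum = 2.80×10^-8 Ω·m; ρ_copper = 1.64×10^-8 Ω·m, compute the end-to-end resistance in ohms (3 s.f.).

0.734 Ω

Seg 1: A = π(2.59/2 mm)² = π(1.2950e-03 m)² = 5.269e-06 m²
R_1 = (2.80×10^-8)(21.8)/(5.269e-06) = 0.1159 Ω
Seg 2: A = π(1.29/2 mm)² = π(6.4500e-04 m)² = 1.307e-06 m²
R_2 = (1.64×10^-8)(41.2)/(1.307e-06) = 0.517 Ω
Seg 3: A = 6.17 mm² = 6.170e-06 m²
R_3 = (1.64×10^-8)(38)/(6.170e-06) = 0.101 Ω
R_total = R_1 + R_2 + R_3 = 0.734 Ω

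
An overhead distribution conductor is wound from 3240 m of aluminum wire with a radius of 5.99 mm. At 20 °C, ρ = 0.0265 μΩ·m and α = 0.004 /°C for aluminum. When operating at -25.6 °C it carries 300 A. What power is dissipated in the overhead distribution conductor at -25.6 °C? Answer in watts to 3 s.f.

ρ = 0.0265 μΩ·m = 2.65×10^-8 Ω·m
A = πr² = π(5.9900e-03 m)² = 1.127e-04 m²
R₍20₎ = ρL/A = (2.65×10^-8)(3240)/(1.127e-04) = 0.7617 Ω
R₍-25.6₎ = R₍20₎(1 + αΔT) = 0.7617 × (1 + 0.004×-45.6) = 0.6228 Ω
P = I²R = (300)² × 0.6228 = 56000 W

56000 W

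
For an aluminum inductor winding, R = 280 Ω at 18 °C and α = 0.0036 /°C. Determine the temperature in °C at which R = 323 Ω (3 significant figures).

60.7 °C

R = R₀(1 + α(T − T₀)) ⇒ T = T₀ + (R/R₀ − 1)/α
T = 18 + (323/280 − 1)/0.0036 = 18 + (0.1536)/0.0036 = 60.7 °C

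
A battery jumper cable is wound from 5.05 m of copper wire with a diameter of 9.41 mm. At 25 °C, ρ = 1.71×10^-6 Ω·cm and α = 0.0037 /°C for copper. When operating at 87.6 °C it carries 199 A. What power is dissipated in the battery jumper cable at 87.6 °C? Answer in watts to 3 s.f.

ρ = 1.71×10^-6 Ω·cm = 1.71×10^-8 Ω·m
A = π(d/2)² = π(4.7050e-03 m)² = 6.955e-05 m²
R₍25₎ = ρL/A = (1.71×10^-8)(5.05)/(6.955e-05) = 0.001242 Ω
R₍87.6₎ = R₍25₎(1 + αΔT) = 0.001242 × (1 + 0.0037×62.6) = 0.001529 Ω
P = I²R = (199)² × 0.001529 = 60.6 W

60.6 W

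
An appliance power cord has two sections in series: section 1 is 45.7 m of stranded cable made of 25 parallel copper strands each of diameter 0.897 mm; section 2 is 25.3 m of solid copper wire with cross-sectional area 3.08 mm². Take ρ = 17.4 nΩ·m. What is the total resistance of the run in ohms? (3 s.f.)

ρ = 17.4 nΩ·m = 1.74×10^-8 Ω·m
Section 1: A_strand = π(4.4850e-04)² = 6.319e-07 m²; R₁ = ρL/(N·A_s) = (1.74×10^-8)(45.7)/(25×6.319e-07) = 0.05033 Ω
Section 2: A = 3.08 mm² = 3.080e-06 m²
R₂ = (1.74×10^-8)(25.3)/(3.080e-06) = 0.1429 Ω
R = R₁ + R₂ = 0.193 Ω

0.193 Ω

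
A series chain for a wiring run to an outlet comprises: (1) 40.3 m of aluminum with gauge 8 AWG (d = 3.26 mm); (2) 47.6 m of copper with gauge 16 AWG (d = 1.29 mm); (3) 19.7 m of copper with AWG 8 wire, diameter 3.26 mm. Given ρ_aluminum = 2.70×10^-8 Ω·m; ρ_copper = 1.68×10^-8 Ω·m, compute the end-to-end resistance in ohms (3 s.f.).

0.782 Ω

Seg 1: A = π(3.26/2 mm)² = π(1.6300e-03 m)² = 8.347e-06 m²
R_1 = (2.70×10^-8)(40.3)/(8.347e-06) = 0.1304 Ω
Seg 2: A = π(1.29/2 mm)² = π(6.4500e-04 m)² = 1.307e-06 m²
R_2 = (1.68×10^-8)(47.6)/(1.307e-06) = 0.6119 Ω
Seg 3: A = π(3.26/2 mm)² = π(1.6300e-03 m)² = 8.347e-06 m²
R_3 = (1.68×10^-8)(19.7)/(8.347e-06) = 0.03965 Ω
R_total = R_1 + R_2 + R_3 = 0.782 Ω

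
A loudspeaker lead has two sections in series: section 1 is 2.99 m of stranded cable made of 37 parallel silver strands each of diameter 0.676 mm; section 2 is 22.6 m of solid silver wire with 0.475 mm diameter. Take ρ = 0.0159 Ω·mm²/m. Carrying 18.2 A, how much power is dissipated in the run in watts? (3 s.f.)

673 W

ρ = 0.0159 Ω·mm²/m = 1.59×10^-8 Ω·m
Section 1: A_strand = π(3.3800e-04)² = 3.589e-07 m²; R₁ = ρL/(N·A_s) = (1.59×10^-8)(2.99)/(37×3.589e-07) = 0.00358 Ω
Section 2: A = π(d/2)² = π(2.3750e-04 m)² = 1.772e-07 m²
R₂ = (1.59×10^-8)(22.6)/(1.772e-07) = 2.028 Ω
R = R₁ + R₂ = 2.031 Ω
P = I²R = (18.2)² × 2.031 = 673 W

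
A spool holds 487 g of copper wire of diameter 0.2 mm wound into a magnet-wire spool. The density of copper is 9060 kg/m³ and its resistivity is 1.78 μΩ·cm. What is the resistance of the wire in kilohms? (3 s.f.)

0.969 kΩ

ρ = 1.78 μΩ·cm = 1.78×10^-8 Ω·m
A = π(d/2)² = π(1.0000e-04 m)² = 3.1416e-08 m²
L = m/(density·A) = 0.487/(9060×3.1416e-08) = 1711 m
R = ρL/A = (1.78×10^-8)(1711)/(3.1416e-08) = 0.969 kΩ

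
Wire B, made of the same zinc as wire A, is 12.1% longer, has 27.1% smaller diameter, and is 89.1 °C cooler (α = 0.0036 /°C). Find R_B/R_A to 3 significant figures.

R ∝ ρL/d² with ρ ∝ (1+αΔT), so R_B/R_A = (1 + 12.1/100) × (1 − 27.1/100)⁻² × (1 − 0.0036×89.1)
= 1.121 × 1.882 × 0.6792 = 1.43

1.43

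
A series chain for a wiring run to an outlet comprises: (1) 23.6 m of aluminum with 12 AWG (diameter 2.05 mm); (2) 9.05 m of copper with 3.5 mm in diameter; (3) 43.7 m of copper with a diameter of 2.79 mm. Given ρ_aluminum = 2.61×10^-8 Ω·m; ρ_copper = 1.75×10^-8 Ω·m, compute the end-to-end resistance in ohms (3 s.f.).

Seg 1: A = π(2.05/2 mm)² = π(1.0250e-03 m)² = 3.301e-06 m²
R_1 = (2.61×10^-8)(23.6)/(3.301e-06) = 0.1866 Ω
Seg 2: A = π(d/2)² = π(1.7500e-03 m)² = 9.621e-06 m²
R_2 = (1.75×10^-8)(9.05)/(9.621e-06) = 0.01646 Ω
Seg 3: A = π(d/2)² = π(1.3950e-03 m)² = 6.114e-06 m²
R_3 = (1.75×10^-8)(43.7)/(6.114e-06) = 0.1251 Ω
R_total = R_1 + R_2 + R_3 = 0.328 Ω

0.328 Ω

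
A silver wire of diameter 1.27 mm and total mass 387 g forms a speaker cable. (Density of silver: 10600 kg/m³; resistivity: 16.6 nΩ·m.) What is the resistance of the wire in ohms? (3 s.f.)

ρ = 16.6 nΩ·m = 1.66×10^-8 Ω·m
A = π(d/2)² = π(6.3500e-04 m)² = 1.2668e-06 m²
L = m/(density·A) = 0.387/(10600×1.2668e-06) = 28.82 m
R = ρL/A = (1.66×10^-8)(28.82)/(1.2668e-06) = 0.378 Ω

0.378 Ω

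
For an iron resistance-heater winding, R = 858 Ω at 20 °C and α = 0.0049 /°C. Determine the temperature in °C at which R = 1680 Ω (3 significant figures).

R = R₀(1 + α(T − T₀)) ⇒ T = T₀ + (R/R₀ − 1)/α
T = 20 + (1680/858 − 1)/0.0049 = 20 + (0.958)/0.0049 = 216 °C

216 °C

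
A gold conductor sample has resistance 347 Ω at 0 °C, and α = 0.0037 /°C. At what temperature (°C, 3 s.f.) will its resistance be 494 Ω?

R = R₀(1 + α(T − T₀)) ⇒ T = T₀ + (R/R₀ − 1)/α
T = 0 + (494/347 − 1)/0.0037 = 0 + (0.4236)/0.0037 = 114 °C

114 °C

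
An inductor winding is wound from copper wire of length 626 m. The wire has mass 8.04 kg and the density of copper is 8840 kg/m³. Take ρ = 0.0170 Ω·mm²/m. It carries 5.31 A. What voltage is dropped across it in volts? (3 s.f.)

38.9 V

ρ = 0.0170 Ω·mm²/m = 1.70×10^-8 Ω·m
A = m/(density·L) = 8.04/(8840×626) = 1.4529e-06 m²
R = ρL/A = (1.70×10^-8)(626)/(1.4529e-06) = 7.325 Ω
V = IR = 5.31 × 7.325 = 38.9 V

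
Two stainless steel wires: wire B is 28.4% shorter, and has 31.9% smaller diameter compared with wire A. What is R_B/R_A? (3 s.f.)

1.54

R ∝ L/d², so R_B/R_A = (1 − 28.4/100) × (1 − 31.9/100)⁻²
= 0.716 × 2.156 = 1.54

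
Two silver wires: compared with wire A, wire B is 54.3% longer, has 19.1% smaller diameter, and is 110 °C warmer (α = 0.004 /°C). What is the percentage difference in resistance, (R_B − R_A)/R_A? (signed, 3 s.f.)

R ∝ ρL/d² with ρ ∝ (1+αΔT), so R_B/R_A = (1 + 54.3/100) × (1 − 19.1/100)⁻² × (1 + 0.004×110)
= 1.543 × 1.528 × 1.44 = 3.395
(R_B − R_A)/R_A = 3.395 − 1 = 239%

239%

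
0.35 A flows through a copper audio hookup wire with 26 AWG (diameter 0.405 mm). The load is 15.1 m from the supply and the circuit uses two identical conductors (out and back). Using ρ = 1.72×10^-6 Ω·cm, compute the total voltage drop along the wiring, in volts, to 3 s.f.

1.41 V

ρ = 1.72×10^-6 Ω·cm = 1.72×10^-8 Ω·m
A = π(0.405/2 mm)² = π(2.0250e-04 m)² = 1.288e-07 m²
Total conductor length (both ways) L = 2 × 15.1 = 30.2 m
R = ρL/A = (1.72×10^-8)(30.2)/(1.288e-07) = 4.032 Ω
V = IR = 0.35 × 4.032 = 1.41 V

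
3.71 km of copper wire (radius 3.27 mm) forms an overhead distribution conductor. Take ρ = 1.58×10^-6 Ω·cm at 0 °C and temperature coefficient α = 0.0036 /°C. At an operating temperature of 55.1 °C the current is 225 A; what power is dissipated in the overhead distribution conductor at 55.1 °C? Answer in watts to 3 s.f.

1.06×10^5 W

ρ = 1.58×10^-6 Ω·cm = 1.58×10^-8 Ω·m
A = πr² = π(3.2700e-03 m)² = 3.359e-05 m²
R₍0₎ = ρL/A = (1.58×10^-8)(3710)/(3.359e-05) = 1.745 Ω
R₍55.1₎ = R₍0₎(1 + αΔT) = 1.745 × (1 + 0.0036×55.1) = 2.091 Ω
P = I²R = (225)² × 2.091 = 1.06×10^5 W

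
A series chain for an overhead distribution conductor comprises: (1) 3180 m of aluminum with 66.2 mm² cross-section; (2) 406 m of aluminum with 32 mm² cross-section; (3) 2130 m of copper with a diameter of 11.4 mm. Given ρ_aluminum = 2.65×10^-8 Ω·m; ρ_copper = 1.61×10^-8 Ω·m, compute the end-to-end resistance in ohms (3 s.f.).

Seg 1: A = 66.2 mm² = 6.620e-05 m²
R_1 = (2.65×10^-8)(3180)/(6.620e-05) = 1.273 Ω
Seg 2: A = 32 mm² = 3.200e-05 m²
R_2 = (2.65×10^-8)(406)/(3.200e-05) = 0.3362 Ω
Seg 3: A = π(d/2)² = π(5.7000e-03 m)² = 1.021e-04 m²
R_3 = (1.61×10^-8)(2130)/(1.021e-04) = 0.336 Ω
R_total = R_1 + R_2 + R_3 = 1.95 Ω

1.95 Ω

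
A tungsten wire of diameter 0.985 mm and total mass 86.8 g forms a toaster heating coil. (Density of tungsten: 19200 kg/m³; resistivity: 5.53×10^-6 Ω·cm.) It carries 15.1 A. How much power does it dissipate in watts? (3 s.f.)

ρ = 5.53×10^-6 Ω·cm = 5.53×10^-8 Ω·m
A = π(d/2)² = π(4.9250e-04 m)² = 7.6201e-07 m²
L = m/(density·A) = 0.0868/(19200×7.6201e-07) = 5.933 m
R = ρL/A = (5.53×10^-8)(5.933)/(7.6201e-07) = 0.4305 Ω
P = I²R = (15.1)² × 0.4305 = 98.2 W

98.2 W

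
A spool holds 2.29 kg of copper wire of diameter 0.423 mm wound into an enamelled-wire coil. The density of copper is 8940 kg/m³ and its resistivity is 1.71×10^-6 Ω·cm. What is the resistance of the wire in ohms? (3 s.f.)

222 Ω

ρ = 1.71×10^-6 Ω·cm = 1.71×10^-8 Ω·m
A = π(d/2)² = π(2.1150e-04 m)² = 1.4053e-07 m²
L = m/(density·A) = 2.29/(8940×1.4053e-07) = 1823 m
R = ρL/A = (1.71×10^-8)(1823)/(1.4053e-07) = 222 Ω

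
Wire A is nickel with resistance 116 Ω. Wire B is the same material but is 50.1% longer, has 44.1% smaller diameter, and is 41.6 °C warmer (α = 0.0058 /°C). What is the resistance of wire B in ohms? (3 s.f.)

R ∝ ρL/d² with ρ ∝ (1+αΔT), so R_B/R_A = (1 + 50.1/100) × (1 − 44.1/100)⁻² × (1 + 0.0058×41.6)
= 1.501 × 3.2 × 1.241 = 5.963
R_B = 5.963 × 116 = 692 Ω

692 Ω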